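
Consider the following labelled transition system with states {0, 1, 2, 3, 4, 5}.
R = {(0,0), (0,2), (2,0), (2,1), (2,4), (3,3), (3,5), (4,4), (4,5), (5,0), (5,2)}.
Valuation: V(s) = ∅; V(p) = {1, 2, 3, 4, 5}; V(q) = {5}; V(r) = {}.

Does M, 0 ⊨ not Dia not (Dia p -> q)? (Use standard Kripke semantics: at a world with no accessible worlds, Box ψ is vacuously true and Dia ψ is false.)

No

At 0: Dia not (Dia p -> q) is true, so not Dia not (Dia p -> q) is false.
  At 0: Dia not (Dia p -> q) requires not (Dia p -> q) at some successor in {0, 2}.
    not (Dia p -> q) holds at 0, so Dia not (Dia p -> q) is true at 0.
      At 0: Dia p -> q is false, so not (Dia p -> q) is true.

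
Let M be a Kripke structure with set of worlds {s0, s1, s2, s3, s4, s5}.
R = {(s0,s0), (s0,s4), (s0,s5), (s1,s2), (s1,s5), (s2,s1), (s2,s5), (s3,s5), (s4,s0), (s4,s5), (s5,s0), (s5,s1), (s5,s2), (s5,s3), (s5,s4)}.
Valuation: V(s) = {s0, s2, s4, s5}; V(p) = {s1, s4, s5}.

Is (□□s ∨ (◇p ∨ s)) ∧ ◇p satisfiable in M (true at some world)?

Let φ = (□□s ∨ (◇p ∨ s)) ∧ ◇p. Evaluate φ at each world:
  s0 (successors {s0, s4, s5}): φ is true.
  s1 (successors {s2, s5}): φ is true.
  s2 (successors {s1, s5}): φ is true.
  s3 (successors {s5}): φ is true.
  s4 (successors {s0, s5}): φ is true.
  s5 (successors {s0, s1, s2, s3, s4}): φ is true.
Detail at s0 (witness):
  At s0: □□s ∨ (◇p ∨ s) is true, ◇p is true, so (□□s ∨ (◇p ∨ s)) ∧ ◇p is true.
    At s0: □□s is false, ◇p ∨ s is true, so □□s ∨ (◇p ∨ s) is true.
      At s0: □□s requires □s at every successor {s0, s4, s5}.
        □s fails at s5, so □□s is false at s0.
      At s0: ◇p is true, s is true, so ◇p ∨ s is true.
    At s0: ◇p requires p at some successor in {s0, s4, s5}.
      p holds at s4, so ◇p is true at s0.

Yes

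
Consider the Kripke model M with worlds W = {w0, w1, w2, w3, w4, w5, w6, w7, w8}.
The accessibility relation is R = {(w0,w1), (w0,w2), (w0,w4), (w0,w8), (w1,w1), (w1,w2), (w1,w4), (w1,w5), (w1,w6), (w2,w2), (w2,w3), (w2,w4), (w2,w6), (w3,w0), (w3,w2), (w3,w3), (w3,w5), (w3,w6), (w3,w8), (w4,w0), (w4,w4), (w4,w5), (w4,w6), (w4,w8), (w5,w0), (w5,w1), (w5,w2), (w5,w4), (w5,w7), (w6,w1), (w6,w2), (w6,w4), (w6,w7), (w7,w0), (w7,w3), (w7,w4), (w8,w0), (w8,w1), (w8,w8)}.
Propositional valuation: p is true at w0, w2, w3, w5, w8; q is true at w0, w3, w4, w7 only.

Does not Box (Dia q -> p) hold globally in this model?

Let φ = not Box (Dia q -> p). Evaluate φ at each world:
  w0 (successors {w1, w2, w4, w8}): φ is true.
  w1 (successors {w1, w2, w4, w5, w6}): φ is true.
  w2 (successors {w2, w3, w4, w6}): φ is true.
  w3 (successors {w0, w2, w3, w5, w6, w8}): φ is true.
  w4 (successors {w0, w4, w5, w6, w8}): φ is true.
  w5 (successors {w0, w1, w2, w4, w7}): φ is true.
  w6 (successors {w1, w2, w4, w7}): φ is true.
  w7 (successors {w0, w3, w4}): φ is true.
  w8 (successors {w0, w1, w8}): φ is true.
For instance, at w4:
  At w4: Box (Dia q -> p) is false, so not Box (Dia q -> p) is true.
    At w4: Box (Dia q -> p) requires Dia q -> p at every successor {w0, w4, w5, w6, w8}.
      Dia q -> p fails at w4, so Box (Dia q -> p) is false at w4.

Yes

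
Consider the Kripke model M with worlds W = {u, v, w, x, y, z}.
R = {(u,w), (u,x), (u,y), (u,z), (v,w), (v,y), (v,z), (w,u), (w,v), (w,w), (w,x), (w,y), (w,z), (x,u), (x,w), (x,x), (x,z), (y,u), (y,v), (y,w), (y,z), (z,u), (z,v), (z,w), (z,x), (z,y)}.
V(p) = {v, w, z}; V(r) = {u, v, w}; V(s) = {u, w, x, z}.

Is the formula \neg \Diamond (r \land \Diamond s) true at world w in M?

No

Recall that \Diamond ψ holds at a world iff ψ holds at some accessible world.
At w: \Diamond (r \land \Diamond s) is true, so \neg \Diamond (r \land \Diamond s) is false.
  At w: \Diamond (r \land \Diamond s) requires r \land \Diamond s at some successor in {u, v, w, x, y, z}.
    r \land \Diamond s holds at u, so \Diamond (r \land \Diamond s) is true at w.
      At u: r is true, \Diamond s is true, so r \land \Diamond s is true.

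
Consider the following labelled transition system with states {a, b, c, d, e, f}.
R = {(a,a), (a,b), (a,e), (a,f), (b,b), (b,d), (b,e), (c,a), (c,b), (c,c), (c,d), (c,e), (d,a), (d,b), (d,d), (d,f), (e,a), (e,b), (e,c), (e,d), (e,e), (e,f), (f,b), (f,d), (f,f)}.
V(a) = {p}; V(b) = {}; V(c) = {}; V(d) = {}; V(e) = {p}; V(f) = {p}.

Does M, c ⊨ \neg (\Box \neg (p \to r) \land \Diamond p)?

Yes

At c: \Box \neg (p \to r) \land \Diamond p is false, so \neg (\Box \neg (p \to r) \land \Diamond p) is true.
  At c: \Box \neg (p \to r) is false, \Diamond p is true, so \Box \neg (p \to r) \land \Diamond p is false.
    At c: \Box \neg (p \to r) requires \neg (p \to r) at every successor {a, b, c, d, e}.
      \neg (p \to r) fails at b, so \Box \neg (p \to r) is false at c.
    At c: \Diamond p requires p at some successor in {a, b, c, d, e}.
      p holds at a, so \Diamond p is true at c.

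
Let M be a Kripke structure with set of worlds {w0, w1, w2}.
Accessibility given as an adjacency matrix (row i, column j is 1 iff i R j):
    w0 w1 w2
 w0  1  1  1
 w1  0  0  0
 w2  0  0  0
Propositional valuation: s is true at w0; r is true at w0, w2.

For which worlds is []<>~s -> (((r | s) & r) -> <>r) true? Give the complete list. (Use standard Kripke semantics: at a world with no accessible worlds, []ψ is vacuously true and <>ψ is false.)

Let φ = []<>~s -> (((r | s) & r) -> <>r). Evaluate φ at each world:
  w0 (successors {w0, w1, w2}): φ is true.
  w1 (successors ∅): φ is true.
  w2 (successors ∅): φ is false.
For instance, at w0:
  At w0: []<>~s is false, ((r | s) & r) -> <>r is true, so []<>~s -> (((r | s) & r) -> <>r) is true.
    At w0: []<>~s requires <>~s at every successor {w0, w1, w2}.
      <>~s fails at w1, so []<>~s is false at w0.
    At w0: (r | s) & r is true, <>r is true, so ((r | s) & r) -> <>r is true.
      At w0: <>r requires r at some successor in {w0, w1, w2}.
        r holds at w0, so <>r is true at w0.
Satisfying worlds: {w0, w1}

w0, w1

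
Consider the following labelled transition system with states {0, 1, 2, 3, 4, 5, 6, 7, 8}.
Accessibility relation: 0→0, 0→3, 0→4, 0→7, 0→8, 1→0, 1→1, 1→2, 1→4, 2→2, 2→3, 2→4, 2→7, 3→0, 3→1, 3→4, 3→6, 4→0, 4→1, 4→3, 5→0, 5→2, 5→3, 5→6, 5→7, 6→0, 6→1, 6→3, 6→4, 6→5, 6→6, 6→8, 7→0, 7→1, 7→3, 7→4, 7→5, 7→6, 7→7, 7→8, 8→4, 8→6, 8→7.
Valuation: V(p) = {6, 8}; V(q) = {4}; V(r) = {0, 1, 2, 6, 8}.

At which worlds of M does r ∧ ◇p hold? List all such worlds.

Recall that ◇ψ holds at a world iff ψ holds at some accessible world.
Let φ = r ∧ ◇p. Evaluate φ at each world:
  0 (successors {0, 3, 4, 7, 8}): φ is true.
  1 (successors {0, 1, 2, 4}): φ is false.
  2 (successors {2, 3, 4, 7}): φ is false.
  3 (successors {0, 1, 4, 6}): φ is false.
  4 (successors {0, 1, 3}): φ is false.
  5 (successors {0, 2, 3, 6, 7}): φ is false.
  6 (successors {0, 1, 3, 4, 5, 6, 8}): φ is true.
  7 (successors {0, 1, 3, 4, 5, 6, 7, 8}): φ is false.
  8 (successors {4, 6, 7}): φ is true.
For instance, at 0:
  At 0: r is true, ◇p is true, so r ∧ ◇p is true.
    At 0: ◇p requires p at some successor in {0, 3, 4, 7, 8}.
      p holds at 8, so ◇p is true at 0.
Satisfying worlds: {0, 6, 8}

0, 6, 8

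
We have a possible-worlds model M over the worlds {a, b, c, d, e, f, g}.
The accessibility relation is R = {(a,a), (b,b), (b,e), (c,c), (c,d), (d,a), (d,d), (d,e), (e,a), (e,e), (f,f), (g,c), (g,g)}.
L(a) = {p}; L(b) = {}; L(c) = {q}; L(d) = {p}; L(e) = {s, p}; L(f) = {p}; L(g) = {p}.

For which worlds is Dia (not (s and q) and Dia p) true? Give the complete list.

a, b, c, d, e, f, g

Let φ = Dia (not (s and q) and Dia p). Evaluate φ at each world:
  a (successors {a}): φ is true.
  b (successors {b, e}): φ is true.
  c (successors {c, d}): φ is true.
  d (successors {a, d, e}): φ is true.
  e (successors {a, e}): φ is true.
  f (successors {f}): φ is true.
  g (successors {c, g}): φ is true.
For instance, at c:
  At c: Dia (not (s and q) and Dia p) requires not (s and q) and Dia p at some successor in {c, d}.
    not (s and q) and Dia p holds at c, so Dia (not (s and q) and Dia p) is true at c.
      At c: not (s and q) is true, Dia p is true, so not (s and q) and Dia p is true.
Satisfying worlds: {a, b, c, d, e, f, g}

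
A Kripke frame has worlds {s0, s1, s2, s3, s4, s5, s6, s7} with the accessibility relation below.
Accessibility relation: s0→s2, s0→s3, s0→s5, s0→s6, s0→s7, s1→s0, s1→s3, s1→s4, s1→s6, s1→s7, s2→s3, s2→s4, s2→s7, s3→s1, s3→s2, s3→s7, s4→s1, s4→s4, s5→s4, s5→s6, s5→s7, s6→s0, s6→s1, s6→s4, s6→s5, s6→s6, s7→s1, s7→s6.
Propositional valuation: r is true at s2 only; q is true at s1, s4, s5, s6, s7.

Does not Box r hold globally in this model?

Yes

Let φ = not Box r. Evaluate φ at each world:
  s0 (successors {s2, s3, s5, s6, s7}): φ is true.
  s1 (successors {s0, s3, s4, s6, s7}): φ is true.
  s2 (successors {s3, s4, s7}): φ is true.
  s3 (successors {s1, s2, s7}): φ is true.
  s4 (successors {s1, s4}): φ is true.
  s5 (successors {s4, s6, s7}): φ is true.
  s6 (successors {s0, s1, s4, s5, s6}): φ is true.
  s7 (successors {s1, s6}): φ is true.
For instance, at s4:
  At s4: Box r is false, so not Box r is true.
    At s4: Box r requires r at every successor {s1, s4}.
      r fails at s1, so Box r is false at s4.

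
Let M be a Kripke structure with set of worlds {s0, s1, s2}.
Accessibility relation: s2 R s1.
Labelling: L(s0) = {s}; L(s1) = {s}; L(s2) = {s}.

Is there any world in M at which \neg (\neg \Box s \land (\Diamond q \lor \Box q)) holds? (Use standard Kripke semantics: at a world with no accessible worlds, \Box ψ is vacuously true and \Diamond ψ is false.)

Let φ = \neg (\neg \Box s \land (\Diamond q \lor \Box q)). Evaluate φ at each world:
  s0 (successors ∅): φ is true.
  s1 (successors ∅): φ is true.
  s2 (successors {s1}): φ is true.
Detail at s0 (witness):
  At s0: \neg \Box s \land (\Diamond q \lor \Box q) is false, so \neg (\neg \Box s \land (\Diamond q \lor \Box q)) is true.
    At s0: \neg \Box s is false, \Diamond q \lor \Box q is true, so \neg \Box s \land (\Diamond q \lor \Box q) is false.
      At s0: \Box s is true, so \neg \Box s is false.
      At s0: \Diamond q is false, \Box q is true, so \Diamond q \lor \Box q is true.

Yes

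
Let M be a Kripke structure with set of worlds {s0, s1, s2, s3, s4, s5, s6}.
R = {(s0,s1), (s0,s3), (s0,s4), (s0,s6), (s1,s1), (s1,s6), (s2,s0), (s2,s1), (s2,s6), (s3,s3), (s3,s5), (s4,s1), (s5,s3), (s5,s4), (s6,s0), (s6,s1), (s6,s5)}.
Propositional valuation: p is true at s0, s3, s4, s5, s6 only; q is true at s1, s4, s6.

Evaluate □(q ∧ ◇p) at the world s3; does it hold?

No

At s3: □(q ∧ ◇p) requires q ∧ ◇p at every successor {s3, s5}.
  q ∧ ◇p fails at s3, so □(q ∧ ◇p) is false at s3.
    At s3: q is false, ◇p is true, so q ∧ ◇p is false.
      At s3: ◇p requires p at some successor in {s3, s5}.
        p holds at s3, so ◇p is true at s3.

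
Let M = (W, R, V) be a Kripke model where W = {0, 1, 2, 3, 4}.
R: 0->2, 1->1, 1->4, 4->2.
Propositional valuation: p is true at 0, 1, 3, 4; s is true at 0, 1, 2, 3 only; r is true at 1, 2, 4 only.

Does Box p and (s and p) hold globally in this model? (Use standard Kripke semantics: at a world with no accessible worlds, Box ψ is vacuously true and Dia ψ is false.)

No

Recall that Box ψ holds at a world iff ψ holds at every accessible world, and Dia ψ holds iff ψ holds at some accessible world.
Let φ = Box p and (s and p). Evaluate φ at each world:
  0 (successors {2}): φ is false.
  1 (successors {1, 4}): φ is true.
  2 (successors ∅): φ is false.
  3 (successors ∅): φ is true.
  4 (successors {2}): φ is false.
Detail at 0 (counterexample):
  At 0: Box p is false, s and p is true, so Box p and (s and p) is false.
    At 0: Box p requires p at every successor {2}.
      p fails at 2, so Box p is false at 0.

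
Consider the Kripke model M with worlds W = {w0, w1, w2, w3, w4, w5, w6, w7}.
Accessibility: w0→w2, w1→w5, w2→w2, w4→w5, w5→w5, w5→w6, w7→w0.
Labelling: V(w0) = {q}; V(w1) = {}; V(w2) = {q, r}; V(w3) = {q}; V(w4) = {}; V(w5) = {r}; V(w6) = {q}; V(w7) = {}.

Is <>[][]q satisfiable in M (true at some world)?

Yes

Let φ = <>[][]q. Evaluate φ at each world:
  w0 (successors {w2}): φ is true.
  w1 (successors {w5}): φ is false.
  w2 (successors {w2}): φ is true.
  w3 (successors ∅): φ is false.
  w4 (successors {w5}): φ is false.
  w5 (successors {w5, w6}): φ is true.
  w6 (successors ∅): φ is false.
  w7 (successors {w0}): φ is true.
Detail at w0 (witness):
  At w0: <>[][]q requires [][]q at some successor in {w2}.
    [][]q holds at w2, so <>[][]q is true at w0.
      At w2: [][]q requires []q at every successor {w2}.
        At w2: []q is true.
      So [][]q is true at w2.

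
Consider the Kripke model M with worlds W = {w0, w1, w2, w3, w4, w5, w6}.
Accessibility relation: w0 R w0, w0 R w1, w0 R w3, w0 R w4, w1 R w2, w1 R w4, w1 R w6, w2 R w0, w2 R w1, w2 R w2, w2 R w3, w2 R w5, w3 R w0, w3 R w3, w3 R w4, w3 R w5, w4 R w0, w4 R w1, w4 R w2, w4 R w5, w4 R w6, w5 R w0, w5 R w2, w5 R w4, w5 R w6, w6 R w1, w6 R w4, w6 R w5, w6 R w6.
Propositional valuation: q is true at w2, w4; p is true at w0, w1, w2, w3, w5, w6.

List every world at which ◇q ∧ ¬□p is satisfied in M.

w0, w1, w3, w5, w6

Recall that □ψ holds at a world iff ψ holds at every accessible world, and ◇ψ holds iff ψ holds at some accessible world.
Let φ = ◇q ∧ ¬□p. Evaluate φ at each world:
  w0 (successors {w0, w1, w3, w4}): φ is true.
  w1 (successors {w2, w4, w6}): φ is true.
  w2 (successors {w0, w1, w2, w3, w5}): φ is false.
  w3 (successors {w0, w3, w4, w5}): φ is true.
  w4 (successors {w0, w1, w2, w5, w6}): φ is false.
  w5 (successors {w0, w2, w4, w6}): φ is true.
  w6 (successors {w1, w4, w5, w6}): φ is true.
For instance, at w3:
  At w3: ◇q is true, ¬□p is true, so ◇q ∧ ¬□p is true.
    At w3: ◇q requires q at some successor in {w0, w3, w4, w5}.
      q holds at w4, so ◇q is true at w3.
    At w3: □p is false, so ¬□p is true.
      At w3: □p requires p at every successor {w0, w3, w4, w5}.
        p fails at w4, so □p is false at w3.
Satisfying worlds: {w0, w1, w3, w5, w6}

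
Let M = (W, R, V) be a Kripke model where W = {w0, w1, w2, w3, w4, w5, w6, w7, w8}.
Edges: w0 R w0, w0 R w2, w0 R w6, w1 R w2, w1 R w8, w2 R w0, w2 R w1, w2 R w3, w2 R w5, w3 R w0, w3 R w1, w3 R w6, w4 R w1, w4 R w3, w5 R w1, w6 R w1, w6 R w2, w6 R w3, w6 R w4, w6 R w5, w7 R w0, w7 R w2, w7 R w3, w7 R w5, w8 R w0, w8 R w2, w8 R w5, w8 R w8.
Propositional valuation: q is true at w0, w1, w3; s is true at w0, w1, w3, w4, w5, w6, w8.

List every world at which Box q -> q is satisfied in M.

Recall that Box ψ holds at a world iff ψ holds at every accessible world, and Dia ψ holds iff ψ holds at some accessible world.
Let φ = Box q -> q. Evaluate φ at each world:
  w0 (successors {w0, w2, w6}): φ is true.
  w1 (successors {w2, w8}): φ is true.
  w2 (successors {w0, w1, w3, w5}): φ is true.
  w3 (successors {w0, w1, w6}): φ is true.
  w4 (successors {w1, w3}): φ is false.
  w5 (successors {w1}): φ is false.
  w6 (successors {w1, w2, w3, w4, w5}): φ is true.
  w7 (successors {w0, w2, w3, w5}): φ is true.
  w8 (successors {w0, w2, w5, w8}): φ is true.
For instance, at w5:
  At w5: Box q is true, q is false, so Box q -> q is false.
    At w5: Box q requires q at every successor {w1}.
      At w1: q is true.
    So Box q is true at w5.
Satisfying worlds: {w0, w1, w2, w3, w6, w7, w8}

w0, w1, w2, w3, w6, w7, w8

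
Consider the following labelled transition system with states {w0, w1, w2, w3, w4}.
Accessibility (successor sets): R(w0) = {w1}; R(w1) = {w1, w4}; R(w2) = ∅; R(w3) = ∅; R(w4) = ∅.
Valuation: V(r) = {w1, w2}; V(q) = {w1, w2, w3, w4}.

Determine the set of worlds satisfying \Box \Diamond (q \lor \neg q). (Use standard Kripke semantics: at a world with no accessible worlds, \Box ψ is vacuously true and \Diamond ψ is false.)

w0, w2, w3, w4

Let φ = \Box \Diamond (q \lor \neg q). Evaluate φ at each world:
  w0 (successors {w1}): φ is true.
  w1 (successors {w1, w4}): φ is false.
  w2 (successors ∅): φ is true.
  w3 (successors ∅): φ is true.
  w4 (successors ∅): φ is true.
For instance, at w1:
  At w1: \Box \Diamond (q \lor \neg q) requires \Diamond (q \lor \neg q) at every successor {w1, w4}.
    \Diamond (q \lor \neg q) fails at w4, so \Box \Diamond (q \lor \neg q) is false at w1.
      At w4: no accessible worlds, so \Diamond (q \lor \neg q) is false.
Satisfying worlds: {w0, w2, w3, w4}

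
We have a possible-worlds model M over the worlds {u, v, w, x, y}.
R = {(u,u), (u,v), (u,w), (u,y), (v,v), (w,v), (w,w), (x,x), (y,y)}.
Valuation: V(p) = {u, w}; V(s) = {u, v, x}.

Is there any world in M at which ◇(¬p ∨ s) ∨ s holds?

Recall that ◇ψ holds at a world iff ψ holds at some accessible world.
Let φ = ◇(¬p ∨ s) ∨ s. Evaluate φ at each world:
  u (successors {u, v, w, y}): φ is true.
  v (successors {v}): φ is true.
  w (successors {v, w}): φ is true.
  x (successors {x}): φ is true.
  y (successors {y}): φ is true.
Detail at u (witness):
  At u: ◇(¬p ∨ s) is true, s is true, so ◇(¬p ∨ s) ∨ s is true.
    At u: ◇(¬p ∨ s) requires ¬p ∨ s at some successor in {u, v, w, y}.
      ¬p ∨ s holds at u, so ◇(¬p ∨ s) is true at u.

Yes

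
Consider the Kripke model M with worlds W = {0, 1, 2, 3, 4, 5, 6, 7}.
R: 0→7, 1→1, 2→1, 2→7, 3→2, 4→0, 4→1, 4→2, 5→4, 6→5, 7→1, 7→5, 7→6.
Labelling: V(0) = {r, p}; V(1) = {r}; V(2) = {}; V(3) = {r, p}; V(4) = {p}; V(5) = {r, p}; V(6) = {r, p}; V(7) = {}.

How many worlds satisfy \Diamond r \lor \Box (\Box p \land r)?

Let φ = \Diamond r \lor \Box (\Box p \land r). Evaluate φ at each world:
  0 (successors {7}): φ is false.
  1 (successors {1}): φ is true.
  2 (successors {1, 7}): φ is true.
  3 (successors {2}): φ is false.
  4 (successors {0, 1, 2}): φ is true.
  5 (successors {4}): φ is false.
  6 (successors {5}): φ is true.
  7 (successors {1, 5, 6}): φ is true.
For instance, at 6:
  At 6: \Diamond r is true, \Box (\Box p \land r) is true, so \Diamond r \lor \Box (\Box p \land r) is true.
    At 6: \Diamond r requires r at some successor in {5}.
      r holds at 5, so \Diamond r is true at 6.
    At 6: \Box (\Box p \land r) requires \Box p \land r at every successor {5}.
      At 5: \Box p \land r is true.
    So \Box (\Box p \land r) is true at 6.
Satisfying worlds: {1, 2, 4, 6, 7}

5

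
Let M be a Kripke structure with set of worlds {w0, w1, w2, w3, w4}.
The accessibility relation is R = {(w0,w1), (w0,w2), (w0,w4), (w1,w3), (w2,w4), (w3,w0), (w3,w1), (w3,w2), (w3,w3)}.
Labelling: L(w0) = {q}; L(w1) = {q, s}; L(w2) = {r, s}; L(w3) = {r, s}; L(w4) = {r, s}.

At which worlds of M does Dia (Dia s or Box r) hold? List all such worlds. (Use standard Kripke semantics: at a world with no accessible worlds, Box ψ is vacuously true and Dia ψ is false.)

Recall that Box ψ holds at a world iff ψ holds at every accessible world, and Dia ψ holds iff ψ holds at some accessible world.
Let φ = Dia (Dia s or Box r). Evaluate φ at each world:
  w0 (successors {w1, w2, w4}): φ is true.
  w1 (successors {w3}): φ is true.
  w2 (successors {w4}): φ is true.
  w3 (successors {w0, w1, w2, w3}): φ is true.
  w4 (successors ∅): φ is false.
For instance, at w1:
  At w1: Dia (Dia s or Box r) requires Dia s or Box r at some successor in {w3}.
    Dia s or Box r holds at w3, so Dia (Dia s or Box r) is true at w1.
      At w3: Dia s is true, Box r is false, so Dia s or Box r is true.
Satisfying worlds: {w0, w1, w2, w3}

w0, w1, w2, w3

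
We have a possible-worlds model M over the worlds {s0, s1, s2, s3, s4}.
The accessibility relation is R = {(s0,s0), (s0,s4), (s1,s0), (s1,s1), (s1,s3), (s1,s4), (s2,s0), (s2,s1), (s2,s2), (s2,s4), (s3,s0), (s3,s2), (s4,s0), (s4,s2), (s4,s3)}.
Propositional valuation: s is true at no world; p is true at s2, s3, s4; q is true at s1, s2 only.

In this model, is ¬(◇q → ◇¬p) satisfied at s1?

At s1: ◇q → ◇¬p is true, so ¬(◇q → ◇¬p) is false.
  At s1: ◇q is true, ◇¬p is true, so ◇q → ◇¬p is true.
    At s1: ◇q requires q at some successor in {s0, s1, s3, s4}.
      q holds at s1, so ◇q is true at s1.
    At s1: ◇¬p requires ¬p at some successor in {s0, s1, s3, s4}.
      ¬p holds at s0, so ◇¬p is true at s1.

No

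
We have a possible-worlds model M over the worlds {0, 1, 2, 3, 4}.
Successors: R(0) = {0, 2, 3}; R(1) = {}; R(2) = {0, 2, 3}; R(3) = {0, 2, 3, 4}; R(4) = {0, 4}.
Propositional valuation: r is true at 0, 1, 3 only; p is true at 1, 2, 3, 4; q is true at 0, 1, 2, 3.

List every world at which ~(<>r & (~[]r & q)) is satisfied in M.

Recall that []ψ holds at a world iff ψ holds at every accessible world, and <>ψ holds iff ψ holds at some accessible world.
Let φ = ~(<>r & (~[]r & q)). Evaluate φ at each world:
  0 (successors {0, 2, 3}): φ is false.
  1 (successors ∅): φ is true.
  2 (successors {0, 2, 3}): φ is false.
  3 (successors {0, 2, 3, 4}): φ is false.
  4 (successors {0, 4}): φ is true.
For instance, at 4:
  At 4: <>r & (~[]r & q) is false, so ~(<>r & (~[]r & q)) is true.
    At 4: <>r is true, ~[]r & q is false, so <>r & (~[]r & q) is false.
      At 4: <>r requires r at some successor in {0, 4}.
        r holds at 0, so <>r is true at 4.
      At 4: ~[]r is true, q is false, so ~[]r & q is false.
Satisfying worlds: {1, 4}

1, 4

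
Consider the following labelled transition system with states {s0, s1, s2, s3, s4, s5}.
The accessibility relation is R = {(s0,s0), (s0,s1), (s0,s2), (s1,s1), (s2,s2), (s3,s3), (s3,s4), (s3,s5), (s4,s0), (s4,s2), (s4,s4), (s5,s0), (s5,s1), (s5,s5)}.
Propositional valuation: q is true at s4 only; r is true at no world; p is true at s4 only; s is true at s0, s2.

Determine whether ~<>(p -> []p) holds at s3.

Recall that []ψ holds at a world iff ψ holds at every accessible world, and <>ψ holds iff ψ holds at some accessible world.
At s3: <>(p -> []p) is true, so ~<>(p -> []p) is false.
  At s3: <>(p -> []p) requires p -> []p at some successor in {s3, s4, s5}.
    p -> []p holds at s3, so <>(p -> []p) is true at s3.
      At s3: p is false, []p is false, so p -> []p is true.

No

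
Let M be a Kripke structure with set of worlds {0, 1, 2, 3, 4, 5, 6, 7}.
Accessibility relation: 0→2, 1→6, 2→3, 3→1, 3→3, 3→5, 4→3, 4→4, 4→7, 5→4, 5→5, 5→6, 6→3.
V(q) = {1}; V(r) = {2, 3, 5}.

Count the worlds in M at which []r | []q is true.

Let φ = []r | []q. Evaluate φ at each world:
  0 (successors {2}): φ is true.
  1 (successors {6}): φ is false.
  2 (successors {3}): φ is true.
  3 (successors {1, 3, 5}): φ is false.
  4 (successors {3, 4, 7}): φ is false.
  5 (successors {4, 5, 6}): φ is false.
  6 (successors {3}): φ is true.
  7 (successors ∅): φ is true.
For instance, at 1:
  At 1: []r is false, []q is false, so []r | []q is false.
    At 1: []r requires r at every successor {6}.
      r fails at 6, so []r is false at 1.
    At 1: []q requires q at every successor {6}.
      q fails at 6, so []q is false at 1.
Satisfying worlds: {0, 2, 6, 7}

4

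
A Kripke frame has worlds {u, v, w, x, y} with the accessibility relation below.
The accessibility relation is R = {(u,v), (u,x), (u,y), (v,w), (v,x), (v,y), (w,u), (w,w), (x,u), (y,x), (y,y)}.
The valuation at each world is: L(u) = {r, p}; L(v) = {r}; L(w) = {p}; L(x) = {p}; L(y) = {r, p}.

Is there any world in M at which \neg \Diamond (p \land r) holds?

Let φ = \neg \Diamond (p \land r). Evaluate φ at each world:
  u (successors {v, x, y}): φ is false.
  v (successors {w, x, y}): φ is false.
  w (successors {u, w}): φ is false.
  x (successors {u}): φ is false.
  y (successors {x, y}): φ is false.
For instance, at w:
  At w: \Diamond (p \land r) is true, so \neg \Diamond (p \land r) is false.
    At w: \Diamond (p \land r) requires p \land r at some successor in {u, w}.
      p \land r holds at u, so \Diamond (p \land r) is true at w.

No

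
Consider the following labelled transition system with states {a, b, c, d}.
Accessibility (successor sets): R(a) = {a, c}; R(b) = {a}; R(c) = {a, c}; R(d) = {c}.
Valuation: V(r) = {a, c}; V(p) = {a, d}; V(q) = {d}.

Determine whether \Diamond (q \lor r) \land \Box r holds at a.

At a: \Diamond (q \lor r) is true, \Box r is true, so \Diamond (q \lor r) \land \Box r is true.
  At a: \Diamond (q \lor r) requires q \lor r at some successor in {a, c}.
    q \lor r holds at a, so \Diamond (q \lor r) is true at a.
  At a: \Box r requires r at every successor {a, c}.
    At a: r is true.
    At c: r is true.
  So \Box r is true at a.

Yes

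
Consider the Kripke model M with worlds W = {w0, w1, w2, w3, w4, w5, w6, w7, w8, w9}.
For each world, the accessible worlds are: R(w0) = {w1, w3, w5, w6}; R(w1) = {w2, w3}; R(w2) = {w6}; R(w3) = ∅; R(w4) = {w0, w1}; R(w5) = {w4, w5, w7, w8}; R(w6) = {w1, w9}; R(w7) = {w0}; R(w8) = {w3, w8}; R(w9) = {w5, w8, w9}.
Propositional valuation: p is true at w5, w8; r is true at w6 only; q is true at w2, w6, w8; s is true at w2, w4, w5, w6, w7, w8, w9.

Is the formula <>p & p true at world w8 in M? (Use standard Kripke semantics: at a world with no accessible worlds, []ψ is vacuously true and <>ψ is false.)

Yes

Recall that <>ψ holds at a world iff ψ holds at some accessible world.
At w8: <>p is true, p is true, so <>p & p is true.
  At w8: <>p requires p at some successor in {w3, w8}.
    p holds at w8, so <>p is true at w8.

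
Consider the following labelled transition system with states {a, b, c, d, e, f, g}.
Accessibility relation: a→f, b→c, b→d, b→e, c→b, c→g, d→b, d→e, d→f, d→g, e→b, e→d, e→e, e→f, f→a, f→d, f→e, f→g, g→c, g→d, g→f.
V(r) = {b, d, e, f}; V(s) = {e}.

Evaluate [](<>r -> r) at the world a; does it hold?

Yes

At a: [](<>r -> r) requires <>r -> r at every successor {f}.
    At f: <>r is true, r is true, so <>r -> r is true.
      At f: <>r requires r at some successor in {a, d, e, g}.
        r holds at d, so <>r is true at f.
So [](<>r -> r) is true at a.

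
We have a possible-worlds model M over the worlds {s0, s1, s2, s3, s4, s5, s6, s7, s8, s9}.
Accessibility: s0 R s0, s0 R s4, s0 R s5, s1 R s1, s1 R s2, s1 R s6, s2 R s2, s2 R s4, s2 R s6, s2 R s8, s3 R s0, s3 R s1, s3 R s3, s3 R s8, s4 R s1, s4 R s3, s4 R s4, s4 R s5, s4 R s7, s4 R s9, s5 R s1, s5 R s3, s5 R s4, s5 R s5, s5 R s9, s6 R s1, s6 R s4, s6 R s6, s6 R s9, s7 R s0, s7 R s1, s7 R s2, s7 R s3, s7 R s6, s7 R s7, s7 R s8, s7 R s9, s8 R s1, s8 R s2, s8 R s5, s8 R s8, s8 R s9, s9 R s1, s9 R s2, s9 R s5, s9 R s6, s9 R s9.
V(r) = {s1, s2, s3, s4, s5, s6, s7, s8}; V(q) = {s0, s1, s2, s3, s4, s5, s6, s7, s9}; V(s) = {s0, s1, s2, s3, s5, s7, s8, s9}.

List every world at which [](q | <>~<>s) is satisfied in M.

s0, s1, s4, s5, s6, s9

Recall that []ψ holds at a world iff ψ holds at every accessible world, and <>ψ holds iff ψ holds at some accessible world.
Let φ = [](q | <>~<>s). Evaluate φ at each world:
  s0 (successors {s0, s4, s5}): φ is true.
  s1 (successors {s1, s2, s6}): φ is true.
  s2 (successors {s2, s4, s6, s8}): φ is false.
  s3 (successors {s0, s1, s3, s8}): φ is false.
  s4 (successors {s1, s3, s4, s5, s7, s9}): φ is true.
  s5 (successors {s1, s3, s4, s5, s9}): φ is true.
  s6 (successors {s1, s4, s6, s9}): φ is true.
  s7 (successors {s0, s1, s2, s3, s6, s7, s8, s9}): φ is false.
  s8 (successors {s1, s2, s5, s8, s9}): φ is false.
  s9 (successors {s1, s2, s5, s6, s9}): φ is true.
For instance, at s2:
  At s2: [](q | <>~<>s) requires q | <>~<>s at every successor {s2, s4, s6, s8}.
    q | <>~<>s fails at s8, so [](q | <>~<>s) is false at s2.
      At s8: q is false, <>~<>s is false, so q | <>~<>s is false.
Satisfying worlds: {s0, s1, s4, s5, s6, s9}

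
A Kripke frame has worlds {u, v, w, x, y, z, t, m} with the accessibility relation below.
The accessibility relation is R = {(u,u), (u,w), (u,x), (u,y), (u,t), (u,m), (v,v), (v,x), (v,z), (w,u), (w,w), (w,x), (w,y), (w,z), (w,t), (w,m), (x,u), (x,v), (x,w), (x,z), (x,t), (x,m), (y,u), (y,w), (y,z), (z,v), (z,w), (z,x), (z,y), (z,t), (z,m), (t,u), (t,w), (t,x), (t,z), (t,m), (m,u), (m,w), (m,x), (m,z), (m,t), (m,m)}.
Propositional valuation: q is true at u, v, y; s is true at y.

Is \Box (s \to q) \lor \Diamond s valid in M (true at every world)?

Yes

Recall that \Box ψ holds at a world iff ψ holds at every accessible world, and \Diamond ψ holds iff ψ holds at some accessible world.
Let φ = \Box (s \to q) \lor \Diamond s. Evaluate φ at each world:
  u (successors {u, w, x, y, t, m}): φ is true.
  v (successors {v, x, z}): φ is true.
  w (successors {u, w, x, y, z, t, m}): φ is true.
  x (successors {u, v, w, z, t, m}): φ is true.
  y (successors {u, w, z}): φ is true.
  z (successors {v, w, x, y, t, m}): φ is true.
  t (successors {u, w, x, z, m}): φ is true.
  m (successors {u, w, x, z, t, m}): φ is true.
For instance, at u:
  At u: \Box (s \to q) is true, \Diamond s is true, so \Box (s \to q) \lor \Diamond s is true.
    At u: \Box (s \to q) requires s \to q at every successor {u, w, x, y, t, m}.
      At u: s \to q is true.
      At w: s \to q is true.
      At x: s \to q is true.
      At y: s \to q is true.
      At t: s \to q is true.
      At m: s \to q is true.
    So \Box (s \to q) is true at u.
    At u: \Diamond s requires s at some successor in {u, w, x, y, t, m}.
      s holds at y, so \Diamond s is true at u.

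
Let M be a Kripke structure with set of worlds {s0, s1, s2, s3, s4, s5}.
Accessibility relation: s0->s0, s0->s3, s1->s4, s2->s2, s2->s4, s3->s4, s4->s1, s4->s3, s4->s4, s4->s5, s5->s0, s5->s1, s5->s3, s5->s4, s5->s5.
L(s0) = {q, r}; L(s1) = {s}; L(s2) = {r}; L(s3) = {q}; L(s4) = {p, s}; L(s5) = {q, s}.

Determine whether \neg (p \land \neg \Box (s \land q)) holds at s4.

At s4: p \land \neg \Box (s \land q) is true, so \neg (p \land \neg \Box (s \land q)) is false.
  At s4: p is true, \neg \Box (s \land q) is true, so p \land \neg \Box (s \land q) is true.
    At s4: \Box (s \land q) is false, so \neg \Box (s \land q) is true.
      At s4: \Box (s \land q) requires s \land q at every successor {s1, s3, s4, s5}.
        s \land q fails at s1, so \Box (s \land q) is false at s4.

No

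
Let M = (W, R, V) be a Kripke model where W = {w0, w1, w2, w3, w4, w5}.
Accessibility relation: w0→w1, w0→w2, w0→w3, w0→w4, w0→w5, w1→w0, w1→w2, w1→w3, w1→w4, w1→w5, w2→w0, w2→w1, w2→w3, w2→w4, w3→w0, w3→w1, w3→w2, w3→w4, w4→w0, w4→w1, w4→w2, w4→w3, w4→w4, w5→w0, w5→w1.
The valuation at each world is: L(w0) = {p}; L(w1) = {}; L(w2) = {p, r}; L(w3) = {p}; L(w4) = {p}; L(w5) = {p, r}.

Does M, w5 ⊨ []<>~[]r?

Recall that []ψ holds at a world iff ψ holds at every accessible world, and <>ψ holds iff ψ holds at some accessible world.
At w5: []<>~[]r requires <>~[]r at every successor {w0, w1}.
    At w0: <>~[]r requires ~[]r at some successor in {w1, w2, w3, w4, w5}.
      ~[]r holds at w1, so <>~[]r is true at w0.
    At w1: <>~[]r requires ~[]r at some successor in {w0, w2, w3, w4, w5}.
      ~[]r holds at w0, so <>~[]r is true at w1.
So []<>~[]r is true at w5.

Yes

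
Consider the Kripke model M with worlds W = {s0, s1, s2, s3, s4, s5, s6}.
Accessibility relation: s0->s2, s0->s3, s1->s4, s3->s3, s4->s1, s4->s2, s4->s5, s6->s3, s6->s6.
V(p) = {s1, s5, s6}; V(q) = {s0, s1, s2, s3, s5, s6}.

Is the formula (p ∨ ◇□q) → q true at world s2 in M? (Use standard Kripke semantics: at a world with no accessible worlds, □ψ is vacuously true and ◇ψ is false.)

At s2: p ∨ ◇□q is false, q is true, so (p ∨ ◇□q) → q is true.
  At s2: p is false, ◇□q is false, so p ∨ ◇□q is false.
    At s2: no accessible worlds, so ◇□q is false.

Yes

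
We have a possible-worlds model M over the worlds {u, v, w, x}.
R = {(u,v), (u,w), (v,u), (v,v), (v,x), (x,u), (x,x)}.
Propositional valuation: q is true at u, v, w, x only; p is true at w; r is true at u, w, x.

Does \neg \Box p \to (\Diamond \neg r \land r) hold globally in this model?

No

Recall that \Box ψ holds at a world iff ψ holds at every accessible world, and \Diamond ψ holds iff ψ holds at some accessible world.
Let φ = \neg \Box p \to (\Diamond \neg r \land r). Evaluate φ at each world:
  u (successors {v, w}): φ is true.
  v (successors {u, v, x}): φ is false.
  w (successors ∅): φ is true.
  x (successors {u, x}): φ is false.
Detail at v (counterexample):
  At v: \neg \Box p is true, \Diamond \neg r \land r is false, so \neg \Box p \to (\Diamond \neg r \land r) is false.
    At v: \Box p is false, so \neg \Box p is true.
      At v: \Box p requires p at every successor {u, v, x}.
        p fails at u, so \Box p is false at v.
    At v: \Diamond \neg r is true, r is false, so \Diamond \neg r \land r is false.
      At v: \Diamond \neg r requires \neg r at some successor in {u, v, x}.
        \neg r holds at v, so \Diamond \neg r is true at v.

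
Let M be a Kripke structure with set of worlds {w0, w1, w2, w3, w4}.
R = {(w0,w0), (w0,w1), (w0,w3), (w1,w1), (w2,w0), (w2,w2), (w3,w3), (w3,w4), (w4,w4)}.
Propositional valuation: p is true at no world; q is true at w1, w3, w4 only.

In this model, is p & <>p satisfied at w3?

No

At w3: p is false, <>p is false, so p & <>p is false.
  At w3: <>p requires p at some successor in {w3, w4}.
    At w3: p is false.
    At w4: p is false.
  So <>p is false at w3.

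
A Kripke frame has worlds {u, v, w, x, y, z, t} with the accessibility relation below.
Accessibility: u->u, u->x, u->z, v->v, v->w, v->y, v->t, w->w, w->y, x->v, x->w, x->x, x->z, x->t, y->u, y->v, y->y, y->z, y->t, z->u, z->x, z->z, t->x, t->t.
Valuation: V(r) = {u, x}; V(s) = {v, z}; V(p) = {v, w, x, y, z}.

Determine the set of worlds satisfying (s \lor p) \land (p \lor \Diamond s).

Let φ = (s \lor p) \land (p \lor \Diamond s). Evaluate φ at each world:
  u (successors {u, x, z}): φ is false.
  v (successors {v, w, y, t}): φ is true.
  w (successors {w, y}): φ is true.
  x (successors {v, w, x, z, t}): φ is true.
  y (successors {u, v, y, z, t}): φ is true.
  z (successors {u, x, z}): φ is true.
  t (successors {x, t}): φ is false.
For instance, at y:
  At y: s \lor p is true, p \lor \Diamond s is true, so (s \lor p) \land (p \lor \Diamond s) is true.
    At y: p is true, \Diamond s is true, so p \lor \Diamond s is true.
      At y: \Diamond s requires s at some successor in {u, v, y, z, t}.
        s holds at v, so \Diamond s is true at y.
Satisfying worlds: {v, w, x, y, z}

v, w, x, y, z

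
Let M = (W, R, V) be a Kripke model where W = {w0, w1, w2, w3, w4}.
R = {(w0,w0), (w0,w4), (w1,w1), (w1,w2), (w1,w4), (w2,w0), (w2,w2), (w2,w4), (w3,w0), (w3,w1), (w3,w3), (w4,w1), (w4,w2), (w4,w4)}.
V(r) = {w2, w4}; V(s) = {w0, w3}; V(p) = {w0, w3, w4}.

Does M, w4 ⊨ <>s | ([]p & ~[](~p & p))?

No

Recall that []ψ holds at a world iff ψ holds at every accessible world, and <>ψ holds iff ψ holds at some accessible world.
At w4: <>s is false, []p & ~[](~p & p) is false, so <>s | ([]p & ~[](~p & p)) is false.
  At w4: <>s requires s at some successor in {w1, w2, w4}.
    At w1: s is false.
    At w2: s is false.
    At w4: s is false.
  So <>s is false at w4.
  At w4: []p is false, ~[](~p & p) is true, so []p & ~[](~p & p) is false.
    At w4: []p requires p at every successor {w1, w2, w4}.
      p fails at w1, so []p is false at w4.
    At w4: [](~p & p) is false, so ~[](~p & p) is true.
      At w4: [](~p & p) requires ~p & p at every successor {w1, w2, w4}.
        ~p & p fails at w1, so [](~p & p) is false at w4.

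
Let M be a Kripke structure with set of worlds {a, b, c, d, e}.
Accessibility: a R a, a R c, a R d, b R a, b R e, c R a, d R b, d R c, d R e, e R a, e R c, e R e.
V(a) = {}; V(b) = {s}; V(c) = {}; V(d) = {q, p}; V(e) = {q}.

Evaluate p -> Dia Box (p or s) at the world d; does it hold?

No

Recall that Box ψ holds at a world iff ψ holds at every accessible world, and Dia ψ holds iff ψ holds at some accessible world.
At d: p is true, Dia Box (p or s) is false, so p -> Dia Box (p or s) is false.
  At d: Dia Box (p or s) requires Box (p or s) at some successor in {b, c, e}.
    At b: Box (p or s) is false.
    At c: Box (p or s) is false.
    At e: Box (p or s) is false.
  So Dia Box (p or s) is false at d.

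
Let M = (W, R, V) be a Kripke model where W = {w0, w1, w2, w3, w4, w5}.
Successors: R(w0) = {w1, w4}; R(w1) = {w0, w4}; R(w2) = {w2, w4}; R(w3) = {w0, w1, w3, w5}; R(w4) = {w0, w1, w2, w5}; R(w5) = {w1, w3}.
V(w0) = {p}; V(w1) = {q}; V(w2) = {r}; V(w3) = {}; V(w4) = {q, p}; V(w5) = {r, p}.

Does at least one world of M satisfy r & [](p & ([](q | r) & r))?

Recall that []ψ holds at a world iff ψ holds at every accessible world, and <>ψ holds iff ψ holds at some accessible world.
Let φ = r & [](p & ([](q | r) & r)). Evaluate φ at each world:
  w0 (successors {w1, w4}): φ is false.
  w1 (successors {w0, w4}): φ is false.
  w2 (successors {w2, w4}): φ is false.
  w3 (successors {w0, w1, w3, w5}): φ is false.
  w4 (successors {w0, w1, w2, w5}): φ is false.
  w5 (successors {w1, w3}): φ is false.
For instance, at w0:
  At w0: r is false, [](p & ([](q | r) & r)) is false, so r & [](p & ([](q | r) & r)) is false.
    At w0: [](p & ([](q | r) & r)) requires p & ([](q | r) & r) at every successor {w1, w4}.
      p & ([](q | r) & r) fails at w1, so [](p & ([](q | r) & r)) is false at w0.

No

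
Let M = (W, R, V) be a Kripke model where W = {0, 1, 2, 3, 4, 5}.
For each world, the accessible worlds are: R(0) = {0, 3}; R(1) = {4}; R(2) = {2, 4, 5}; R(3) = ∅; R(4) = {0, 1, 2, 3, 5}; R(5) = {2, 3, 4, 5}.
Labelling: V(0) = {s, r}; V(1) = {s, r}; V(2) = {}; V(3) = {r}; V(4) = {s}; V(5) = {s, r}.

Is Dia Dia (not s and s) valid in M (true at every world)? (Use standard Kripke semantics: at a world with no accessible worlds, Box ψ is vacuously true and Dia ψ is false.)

No

Let φ = Dia Dia (not s and s). Evaluate φ at each world:
  0 (successors {0, 3}): φ is false.
  1 (successors {4}): φ is false.
  2 (successors {2, 4, 5}): φ is false.
  3 (successors ∅): φ is false.
  4 (successors {0, 1, 2, 3, 5}): φ is false.
  5 (successors {2, 3, 4, 5}): φ is false.
Detail at 0 (counterexample):
  At 0: Dia Dia (not s and s) requires Dia (not s and s) at some successor in {0, 3}.
    At 0: Dia (not s and s) is false.
    At 3: Dia (not s and s) is false.
  So Dia Dia (not s and s) is false at 0.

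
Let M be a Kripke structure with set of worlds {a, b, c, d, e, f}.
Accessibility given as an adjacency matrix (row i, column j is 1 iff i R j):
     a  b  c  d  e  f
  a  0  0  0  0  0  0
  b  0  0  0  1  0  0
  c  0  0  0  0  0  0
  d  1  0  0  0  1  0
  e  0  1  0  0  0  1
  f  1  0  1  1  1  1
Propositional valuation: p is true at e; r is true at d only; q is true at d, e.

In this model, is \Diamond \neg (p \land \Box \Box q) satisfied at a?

At a: no accessible worlds, so \Diamond \neg (p \land \Box \Box q) is false.

No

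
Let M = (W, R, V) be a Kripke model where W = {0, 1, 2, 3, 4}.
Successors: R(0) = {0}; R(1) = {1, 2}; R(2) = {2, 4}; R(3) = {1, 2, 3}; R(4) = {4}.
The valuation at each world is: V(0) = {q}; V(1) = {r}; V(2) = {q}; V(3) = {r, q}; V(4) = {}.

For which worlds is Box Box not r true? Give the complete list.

0, 2, 4

Let φ = Box Box not r. Evaluate φ at each world:
  0 (successors {0}): φ is true.
  1 (successors {1, 2}): φ is false.
  2 (successors {2, 4}): φ is true.
  3 (successors {1, 2, 3}): φ is false.
  4 (successors {4}): φ is true.
For instance, at 1:
  At 1: Box Box not r requires Box not r at every successor {1, 2}.
    Box not r fails at 1, so Box Box not r is false at 1.
      At 1: Box not r requires not r at every successor {1, 2}.
        not r fails at 1, so Box not r is false at 1.
Satisfying worlds: {0, 2, 4}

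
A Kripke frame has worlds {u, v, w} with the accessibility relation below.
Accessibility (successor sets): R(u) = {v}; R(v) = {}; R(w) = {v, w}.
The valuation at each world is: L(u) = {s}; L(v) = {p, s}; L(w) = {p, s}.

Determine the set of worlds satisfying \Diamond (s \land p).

u, w

Let φ = \Diamond (s \land p). Evaluate φ at each world:
  u (successors {v}): φ is true.
  v (successors ∅): φ is false.
  w (successors {v, w}): φ is true.
For instance, at w:
  At w: \Diamond (s \land p) requires s \land p at some successor in {v, w}.
    s \land p holds at v, so \Diamond (s \land p) is true at w.
Satisfying worlds: {u, w}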